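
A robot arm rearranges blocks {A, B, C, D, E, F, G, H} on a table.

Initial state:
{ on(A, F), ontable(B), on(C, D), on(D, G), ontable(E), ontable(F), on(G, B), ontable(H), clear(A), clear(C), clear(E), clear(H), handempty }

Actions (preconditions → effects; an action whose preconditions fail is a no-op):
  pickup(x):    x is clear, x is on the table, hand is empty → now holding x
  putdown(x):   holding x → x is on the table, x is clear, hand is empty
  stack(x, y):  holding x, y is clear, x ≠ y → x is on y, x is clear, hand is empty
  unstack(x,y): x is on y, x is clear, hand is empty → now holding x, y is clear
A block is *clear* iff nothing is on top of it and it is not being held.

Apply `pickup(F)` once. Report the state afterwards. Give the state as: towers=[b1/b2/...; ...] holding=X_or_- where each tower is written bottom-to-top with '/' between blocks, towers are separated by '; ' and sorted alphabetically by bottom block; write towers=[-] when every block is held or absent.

before: towers=[B/G/D/C; E; F/A; H] holding=-
pre[pickup(F)]: clear(F) fail, ontable(F) ok, handempty ok
clear(F) unmet → pickup(F) is a no-op
after:  towers=[B/G/D/C; E; F/A; H] holding=-

towers=[B/G/D/C; E; F/A; H] holding=-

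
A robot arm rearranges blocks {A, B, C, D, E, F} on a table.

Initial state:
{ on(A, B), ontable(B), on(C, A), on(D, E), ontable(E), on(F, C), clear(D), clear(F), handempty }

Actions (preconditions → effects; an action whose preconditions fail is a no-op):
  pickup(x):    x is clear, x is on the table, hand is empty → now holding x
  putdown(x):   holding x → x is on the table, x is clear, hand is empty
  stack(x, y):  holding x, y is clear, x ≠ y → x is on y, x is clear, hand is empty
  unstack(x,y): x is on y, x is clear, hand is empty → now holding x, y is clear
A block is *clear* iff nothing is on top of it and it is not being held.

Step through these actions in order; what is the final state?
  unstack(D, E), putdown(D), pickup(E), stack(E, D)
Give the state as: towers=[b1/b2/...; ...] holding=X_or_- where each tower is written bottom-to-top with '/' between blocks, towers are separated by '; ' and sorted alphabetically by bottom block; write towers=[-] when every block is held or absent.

towers=[B/A/C/F; D/E] holding=-

step 1 (unstack(D, E)): towers=[B/A/C/F; E] holding=D
step 2 (putdown(D)): towers=[B/A/C/F; D; E] holding=-
step 3 (pickup(E)): towers=[B/A/C/F; D] holding=E
step 4 (stack(E, D)): towers=[B/A/C/F; D/E] holding=-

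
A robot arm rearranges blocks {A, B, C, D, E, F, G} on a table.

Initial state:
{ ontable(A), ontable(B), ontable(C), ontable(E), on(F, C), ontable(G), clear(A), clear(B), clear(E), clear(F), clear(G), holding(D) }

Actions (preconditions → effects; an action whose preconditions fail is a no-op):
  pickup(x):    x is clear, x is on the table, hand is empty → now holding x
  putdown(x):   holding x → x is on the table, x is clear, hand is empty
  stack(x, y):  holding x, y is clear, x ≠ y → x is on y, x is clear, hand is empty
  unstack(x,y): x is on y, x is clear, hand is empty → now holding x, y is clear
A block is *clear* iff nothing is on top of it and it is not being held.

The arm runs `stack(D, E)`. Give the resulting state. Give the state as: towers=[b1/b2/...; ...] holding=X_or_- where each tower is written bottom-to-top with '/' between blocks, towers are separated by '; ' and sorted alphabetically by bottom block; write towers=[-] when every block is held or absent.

towers=[A; B; C/F; E/D; G] holding=-

before: towers=[A; B; C/F; E; G] holding=D
pre[stack(D, E)]: holding(D) ok, clear(E) ok, D≠E ok
all met → apply stack(D, E)
after:  towers=[A; B; C/F; E/D; G] holding=-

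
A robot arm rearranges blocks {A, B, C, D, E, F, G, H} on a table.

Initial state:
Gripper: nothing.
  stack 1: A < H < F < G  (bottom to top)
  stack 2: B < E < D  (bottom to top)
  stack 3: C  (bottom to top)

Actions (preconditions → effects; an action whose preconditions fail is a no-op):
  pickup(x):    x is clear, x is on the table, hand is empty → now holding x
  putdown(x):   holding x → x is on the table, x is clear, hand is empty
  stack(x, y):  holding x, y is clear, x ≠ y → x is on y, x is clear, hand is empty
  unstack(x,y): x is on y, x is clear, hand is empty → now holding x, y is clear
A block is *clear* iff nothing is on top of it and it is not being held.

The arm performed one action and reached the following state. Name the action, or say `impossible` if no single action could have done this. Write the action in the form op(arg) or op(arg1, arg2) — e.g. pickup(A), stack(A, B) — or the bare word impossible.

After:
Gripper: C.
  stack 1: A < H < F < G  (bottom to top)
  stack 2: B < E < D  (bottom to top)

target: towers=[A/H/F/G; B/E/D] holding=C
     unstack(G, F) → towers=[A/H/F; B/E/D; C] holding=G
     unstack(D, E) → towers=[A/H/F/G; B/E; C] holding=D
         pickup(C) → towers=[A/H/F/G; B/E/D] holding=C  ← match

pickup(C)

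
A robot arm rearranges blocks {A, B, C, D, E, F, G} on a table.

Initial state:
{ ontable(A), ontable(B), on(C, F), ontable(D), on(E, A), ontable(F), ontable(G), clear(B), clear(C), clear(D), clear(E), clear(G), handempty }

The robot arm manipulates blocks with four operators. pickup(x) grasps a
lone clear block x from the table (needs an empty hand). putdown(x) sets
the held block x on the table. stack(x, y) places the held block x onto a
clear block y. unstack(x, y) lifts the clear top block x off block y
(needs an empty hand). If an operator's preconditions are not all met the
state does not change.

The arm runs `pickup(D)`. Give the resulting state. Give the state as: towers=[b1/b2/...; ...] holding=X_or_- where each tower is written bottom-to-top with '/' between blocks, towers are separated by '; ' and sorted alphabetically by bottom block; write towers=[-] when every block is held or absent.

before: towers=[A/E; B; D; F/C; G] holding=-
pre[pickup(D)]: clear(D) yes, ontable(D) yes, handempty yes
all met → apply pickup(D)
after:  towers=[A/E; B; F/C; G] holding=D

towers=[A/E; B; F/C; G] holding=D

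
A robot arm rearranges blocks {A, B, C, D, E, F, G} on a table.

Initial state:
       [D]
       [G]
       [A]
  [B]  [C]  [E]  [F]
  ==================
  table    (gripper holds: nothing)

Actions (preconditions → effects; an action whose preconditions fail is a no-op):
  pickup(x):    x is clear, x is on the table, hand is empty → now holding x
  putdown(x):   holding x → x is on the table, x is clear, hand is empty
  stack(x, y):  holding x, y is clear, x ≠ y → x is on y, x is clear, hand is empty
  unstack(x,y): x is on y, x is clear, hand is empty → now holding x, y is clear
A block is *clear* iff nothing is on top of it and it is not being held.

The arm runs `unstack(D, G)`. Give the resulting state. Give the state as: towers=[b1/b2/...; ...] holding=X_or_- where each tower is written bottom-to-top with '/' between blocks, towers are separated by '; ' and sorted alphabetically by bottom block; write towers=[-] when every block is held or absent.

towers=[B; C/A/G; E; F] holding=D

before: towers=[B; C/A/G/D; E; F] holding=-
pre[unstack(D, G)]: on(D,G) ✓, clear(D) ✓, handempty ✓
all met → apply unstack(D, G)
after:  towers=[B; C/A/G; E; F] holding=D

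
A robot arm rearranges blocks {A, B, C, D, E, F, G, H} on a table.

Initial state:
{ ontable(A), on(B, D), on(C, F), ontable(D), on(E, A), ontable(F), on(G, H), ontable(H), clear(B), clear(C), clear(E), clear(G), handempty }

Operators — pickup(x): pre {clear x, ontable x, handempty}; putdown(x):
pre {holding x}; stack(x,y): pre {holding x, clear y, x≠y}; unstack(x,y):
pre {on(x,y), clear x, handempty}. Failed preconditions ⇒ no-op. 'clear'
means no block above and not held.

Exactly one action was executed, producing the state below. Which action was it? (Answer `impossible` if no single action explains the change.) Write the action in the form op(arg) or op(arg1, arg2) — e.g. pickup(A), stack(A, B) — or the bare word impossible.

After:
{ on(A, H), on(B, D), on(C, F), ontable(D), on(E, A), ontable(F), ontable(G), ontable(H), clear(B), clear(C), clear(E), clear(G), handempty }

target: towers=[D/B; F/C; G; H/A/E] holding=-
     unstack(G, H) → towers=[A/E; D/B; F/C; H] holding=G
     unstack(E, A) → towers=[A; D/B; F/C; H/G] holding=E
     unstack(B, D) → towers=[A/E; D; F/C; H/G] holding=B
     unstack(C, F) → towers=[A/E; D/B; F; H/G] holding=C
none of the 4 applicable actions match → impossible

impossible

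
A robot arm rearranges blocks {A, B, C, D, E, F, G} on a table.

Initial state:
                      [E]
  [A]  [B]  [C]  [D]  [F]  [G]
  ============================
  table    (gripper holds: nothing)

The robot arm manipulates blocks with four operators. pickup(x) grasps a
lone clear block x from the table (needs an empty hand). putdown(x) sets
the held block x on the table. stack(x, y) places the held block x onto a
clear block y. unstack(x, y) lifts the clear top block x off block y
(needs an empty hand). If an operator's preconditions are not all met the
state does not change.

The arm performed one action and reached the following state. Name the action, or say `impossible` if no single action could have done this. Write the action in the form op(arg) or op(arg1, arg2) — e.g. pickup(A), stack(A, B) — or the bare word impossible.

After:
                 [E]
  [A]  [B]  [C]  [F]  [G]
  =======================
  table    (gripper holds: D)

target: towers=[A; B; C; F/E; G] holding=D
         pickup(B) → towers=[A; C; D; F/E; G] holding=B
         pickup(G) → towers=[A; B; C; D; F/E] holding=G
         pickup(D) → towers=[A; B; C; F/E; G] holding=D  ← match
         pickup(A) → towers=[B; C; D; F/E; G] holding=A
     unstack(E, F) → towers=[A; B; C; D; F; G] holding=E
         pickup(C) → towers=[A; B; D; F/E; G] holding=C

pickup(D)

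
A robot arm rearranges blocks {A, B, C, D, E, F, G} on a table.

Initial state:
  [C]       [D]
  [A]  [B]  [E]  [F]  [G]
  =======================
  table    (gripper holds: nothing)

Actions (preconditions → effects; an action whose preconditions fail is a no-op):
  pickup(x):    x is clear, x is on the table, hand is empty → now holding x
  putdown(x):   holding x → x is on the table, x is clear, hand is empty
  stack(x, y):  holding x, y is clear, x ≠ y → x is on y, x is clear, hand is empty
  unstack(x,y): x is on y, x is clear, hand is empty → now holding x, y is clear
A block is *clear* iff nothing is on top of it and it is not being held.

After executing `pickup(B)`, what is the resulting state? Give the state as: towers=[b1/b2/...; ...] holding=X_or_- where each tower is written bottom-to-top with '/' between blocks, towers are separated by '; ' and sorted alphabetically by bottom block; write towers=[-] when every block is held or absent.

before: towers=[A/C; B; E/D; F; G] holding=-
pre[pickup(B)]: clear(B) ✓, ontable(B) ✓, handempty ✓
all met → apply pickup(B)
after:  towers=[A/C; E/D; F; G] holding=B

towers=[A/C; E/D; F; G] holding=B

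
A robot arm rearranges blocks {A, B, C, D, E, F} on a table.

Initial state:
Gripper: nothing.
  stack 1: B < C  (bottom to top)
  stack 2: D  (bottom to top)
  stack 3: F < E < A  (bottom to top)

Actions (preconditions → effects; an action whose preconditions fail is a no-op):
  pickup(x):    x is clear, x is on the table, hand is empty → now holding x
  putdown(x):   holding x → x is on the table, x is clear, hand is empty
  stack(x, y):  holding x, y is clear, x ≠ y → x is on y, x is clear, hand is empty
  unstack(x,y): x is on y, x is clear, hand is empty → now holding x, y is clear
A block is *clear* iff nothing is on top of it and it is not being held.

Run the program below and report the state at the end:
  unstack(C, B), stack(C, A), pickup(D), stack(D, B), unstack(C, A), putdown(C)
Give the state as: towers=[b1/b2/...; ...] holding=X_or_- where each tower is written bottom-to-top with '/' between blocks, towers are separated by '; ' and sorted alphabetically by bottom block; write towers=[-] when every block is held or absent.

step 1 (unstack(C, B)): towers=[B; D; F/E/A] holding=C
step 2 (stack(C, A)): towers=[B; D; F/E/A/C] holding=-
step 3 (pickup(D)): towers=[B; F/E/A/C] holding=D
step 4 (stack(D, B)): towers=[B/D; F/E/A/C] holding=-
step 5 (unstack(C, A)): towers=[B/D; F/E/A] holding=C
step 6 (putdown(C)): towers=[B/D; C; F/E/A] holding=-

towers=[B/D; C; F/E/A] holding=-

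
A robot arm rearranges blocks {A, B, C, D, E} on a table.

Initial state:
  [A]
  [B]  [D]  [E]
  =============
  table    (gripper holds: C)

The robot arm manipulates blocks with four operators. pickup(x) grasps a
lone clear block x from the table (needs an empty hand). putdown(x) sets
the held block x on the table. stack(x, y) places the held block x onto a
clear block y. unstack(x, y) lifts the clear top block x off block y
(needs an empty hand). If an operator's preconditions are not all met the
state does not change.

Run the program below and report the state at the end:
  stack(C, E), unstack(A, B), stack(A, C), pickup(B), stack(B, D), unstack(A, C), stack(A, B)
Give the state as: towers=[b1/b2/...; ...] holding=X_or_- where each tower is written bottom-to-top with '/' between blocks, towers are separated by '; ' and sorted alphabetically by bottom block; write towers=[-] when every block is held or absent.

step 1 (stack(C, E)): towers=[B/A; D; E/C] holding=-
step 2 (unstack(A, B)): towers=[B; D; E/C] holding=A
step 3 (stack(A, C)): towers=[B; D; E/C/A] holding=-
step 4 (pickup(B)): towers=[D; E/C/A] holding=B
step 5 (stack(B, D)): towers=[D/B; E/C/A] holding=-
step 6 (unstack(A, C)): towers=[D/B; E/C] holding=A
step 7 (stack(A, B)): towers=[D/B/A; E/C] holding=-

towers=[D/B/A; E/C] holding=-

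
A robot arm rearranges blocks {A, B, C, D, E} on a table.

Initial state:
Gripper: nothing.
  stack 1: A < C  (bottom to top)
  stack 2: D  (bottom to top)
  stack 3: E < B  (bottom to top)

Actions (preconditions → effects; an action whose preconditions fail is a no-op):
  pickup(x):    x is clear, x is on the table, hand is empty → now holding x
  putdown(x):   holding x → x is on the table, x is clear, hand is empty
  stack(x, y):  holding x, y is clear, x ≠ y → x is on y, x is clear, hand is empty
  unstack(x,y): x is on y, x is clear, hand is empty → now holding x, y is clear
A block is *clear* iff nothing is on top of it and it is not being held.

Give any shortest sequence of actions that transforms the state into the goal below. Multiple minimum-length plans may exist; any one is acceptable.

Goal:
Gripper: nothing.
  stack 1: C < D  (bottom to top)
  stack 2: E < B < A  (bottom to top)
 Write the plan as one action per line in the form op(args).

unstack(C, A)
putdown(C)
pickup(D)
stack(D, C)
pickup(A)
stack(A, B)

step 1 (unstack(C, A)): towers=[A; D; E/B] holding=C
step 2 (putdown(C)): towers=[A; C; D; E/B] holding=-
step 3 (pickup(D)): towers=[A; C; E/B] holding=D
step 4 (stack(D, C)): towers=[A; C/D; E/B] holding=-
step 5 (pickup(A)): towers=[C/D; E/B] holding=A
step 6 (stack(A, B)): towers=[C/D; E/B/A] holding=-
goal check: towers=[C/D; E/B/A] holding=- — reached (length 6, optimal by BFS)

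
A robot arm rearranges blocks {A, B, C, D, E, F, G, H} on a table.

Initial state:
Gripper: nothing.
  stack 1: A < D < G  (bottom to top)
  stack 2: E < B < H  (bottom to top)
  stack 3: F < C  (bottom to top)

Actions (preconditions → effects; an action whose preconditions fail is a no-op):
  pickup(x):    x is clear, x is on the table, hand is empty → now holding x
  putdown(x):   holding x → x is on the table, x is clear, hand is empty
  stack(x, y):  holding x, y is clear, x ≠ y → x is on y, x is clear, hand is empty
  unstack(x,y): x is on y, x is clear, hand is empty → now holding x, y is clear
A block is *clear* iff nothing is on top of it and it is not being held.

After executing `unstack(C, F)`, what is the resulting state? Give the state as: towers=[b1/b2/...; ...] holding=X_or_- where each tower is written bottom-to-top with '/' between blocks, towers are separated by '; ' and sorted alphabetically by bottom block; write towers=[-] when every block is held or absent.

towers=[A/D/G; E/B/H; F] holding=C

before: towers=[A/D/G; E/B/H; F/C] holding=-
pre[unstack(C, F)]: on(C,F) yes, clear(C) yes, handempty yes
all met → apply unstack(C, F)
after:  towers=[A/D/G; E/B/H; F] holding=C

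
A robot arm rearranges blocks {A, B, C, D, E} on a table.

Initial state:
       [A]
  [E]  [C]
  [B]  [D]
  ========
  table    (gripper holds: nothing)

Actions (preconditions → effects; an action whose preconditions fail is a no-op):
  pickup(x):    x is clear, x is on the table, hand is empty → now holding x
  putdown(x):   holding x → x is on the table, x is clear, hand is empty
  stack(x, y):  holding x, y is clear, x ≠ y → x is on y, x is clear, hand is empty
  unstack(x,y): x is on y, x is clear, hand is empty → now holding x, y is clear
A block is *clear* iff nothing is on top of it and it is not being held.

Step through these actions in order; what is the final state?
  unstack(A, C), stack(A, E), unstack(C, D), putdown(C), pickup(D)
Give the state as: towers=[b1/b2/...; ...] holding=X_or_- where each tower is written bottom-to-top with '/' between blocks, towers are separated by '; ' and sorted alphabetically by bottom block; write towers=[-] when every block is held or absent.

towers=[B/E/A; C] holding=D

step 1 (unstack(A, C)): towers=[B/E; D/C] holding=A
step 2 (stack(A, E)): towers=[B/E/A; D/C] holding=-
step 3 (unstack(C, D)): towers=[B/E/A; D] holding=C
step 4 (putdown(C)): towers=[B/E/A; C; D] holding=-
step 5 (pickup(D)): towers=[B/E/A; C] holding=D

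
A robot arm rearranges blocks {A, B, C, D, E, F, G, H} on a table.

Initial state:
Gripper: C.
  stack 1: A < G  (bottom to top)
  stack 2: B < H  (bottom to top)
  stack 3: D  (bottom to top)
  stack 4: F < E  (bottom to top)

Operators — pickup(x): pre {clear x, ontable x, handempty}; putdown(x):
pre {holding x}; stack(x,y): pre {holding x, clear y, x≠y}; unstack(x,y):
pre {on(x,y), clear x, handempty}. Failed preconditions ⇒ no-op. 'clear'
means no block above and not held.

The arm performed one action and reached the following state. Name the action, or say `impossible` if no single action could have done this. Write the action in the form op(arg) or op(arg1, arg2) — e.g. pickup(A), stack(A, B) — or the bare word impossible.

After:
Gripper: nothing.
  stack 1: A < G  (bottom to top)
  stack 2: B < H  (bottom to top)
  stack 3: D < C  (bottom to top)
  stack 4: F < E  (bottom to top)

stack(C, D)

target: towers=[A/G; B/H; D/C; F/E] holding=-
        putdown(C) → towers=[A/G; B/H; C; D; F/E] holding=-
       stack(C, G) → towers=[A/G/C; B/H; D; F/E] holding=-
       stack(C, E) → towers=[A/G; B/H; D; F/E/C] holding=-
       stack(C, H) → towers=[A/G; B/H/C; D; F/E] holding=-
       stack(C, D) → towers=[A/G; B/H; D/C; F/E] holding=-  ← match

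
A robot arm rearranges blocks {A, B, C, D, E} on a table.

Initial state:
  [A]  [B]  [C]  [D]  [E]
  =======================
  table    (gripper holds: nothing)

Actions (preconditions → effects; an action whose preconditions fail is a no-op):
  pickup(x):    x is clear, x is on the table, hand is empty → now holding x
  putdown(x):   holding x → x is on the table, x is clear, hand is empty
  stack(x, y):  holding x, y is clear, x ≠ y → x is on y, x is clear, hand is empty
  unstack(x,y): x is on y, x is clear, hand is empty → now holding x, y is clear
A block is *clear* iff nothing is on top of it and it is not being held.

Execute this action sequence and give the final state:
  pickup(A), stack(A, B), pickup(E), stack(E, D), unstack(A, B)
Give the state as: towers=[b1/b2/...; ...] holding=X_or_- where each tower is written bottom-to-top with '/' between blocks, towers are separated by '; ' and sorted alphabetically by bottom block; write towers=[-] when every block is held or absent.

step 1 (pickup(A)): towers=[B; C; D; E] holding=A
step 2 (stack(A, B)): towers=[B/A; C; D; E] holding=-
step 3 (pickup(E)): towers=[B/A; C; D] holding=E
step 4 (stack(E, D)): towers=[B/A; C; D/E] holding=-
step 5 (unstack(A, B)): towers=[B; C; D/E] holding=A

towers=[B; C; D/E] holding=A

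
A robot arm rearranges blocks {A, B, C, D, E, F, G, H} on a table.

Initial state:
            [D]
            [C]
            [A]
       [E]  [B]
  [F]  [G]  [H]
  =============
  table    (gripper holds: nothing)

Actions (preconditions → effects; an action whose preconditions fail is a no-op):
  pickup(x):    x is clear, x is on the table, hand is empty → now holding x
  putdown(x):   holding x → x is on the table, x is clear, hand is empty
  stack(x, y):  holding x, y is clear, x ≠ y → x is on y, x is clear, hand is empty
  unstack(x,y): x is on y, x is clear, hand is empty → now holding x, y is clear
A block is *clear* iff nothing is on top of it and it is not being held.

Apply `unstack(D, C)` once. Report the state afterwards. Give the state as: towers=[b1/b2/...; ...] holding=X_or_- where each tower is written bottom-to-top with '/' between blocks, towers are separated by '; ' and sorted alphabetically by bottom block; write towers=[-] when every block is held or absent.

towers=[F; G/E; H/B/A/C] holding=D

before: towers=[F; G/E; H/B/A/C/D] holding=-
pre[unstack(D, C)]: on(D,C) yes, clear(D) yes, handempty yes
all met → apply unstack(D, C)
after:  towers=[F; G/E; H/B/A/C] holding=D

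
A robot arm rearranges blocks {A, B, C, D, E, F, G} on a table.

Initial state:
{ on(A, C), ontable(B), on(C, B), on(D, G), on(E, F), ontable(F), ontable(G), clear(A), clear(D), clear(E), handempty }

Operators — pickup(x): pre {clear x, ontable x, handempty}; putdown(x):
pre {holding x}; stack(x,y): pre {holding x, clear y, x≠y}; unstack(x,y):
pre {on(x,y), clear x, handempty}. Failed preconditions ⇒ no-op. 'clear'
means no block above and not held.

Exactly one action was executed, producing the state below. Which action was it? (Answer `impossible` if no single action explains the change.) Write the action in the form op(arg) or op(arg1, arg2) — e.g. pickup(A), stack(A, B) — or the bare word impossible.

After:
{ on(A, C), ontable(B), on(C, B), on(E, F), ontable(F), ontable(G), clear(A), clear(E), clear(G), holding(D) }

unstack(D, G)

target: towers=[B/C/A; F/E; G] holding=D
     unstack(D, G) → towers=[B/C/A; F/E; G] holding=D  ← match
     unstack(A, C) → towers=[B/C; F/E; G/D] holding=A
     unstack(E, F) → towers=[B/C/A; F; G/D] holding=E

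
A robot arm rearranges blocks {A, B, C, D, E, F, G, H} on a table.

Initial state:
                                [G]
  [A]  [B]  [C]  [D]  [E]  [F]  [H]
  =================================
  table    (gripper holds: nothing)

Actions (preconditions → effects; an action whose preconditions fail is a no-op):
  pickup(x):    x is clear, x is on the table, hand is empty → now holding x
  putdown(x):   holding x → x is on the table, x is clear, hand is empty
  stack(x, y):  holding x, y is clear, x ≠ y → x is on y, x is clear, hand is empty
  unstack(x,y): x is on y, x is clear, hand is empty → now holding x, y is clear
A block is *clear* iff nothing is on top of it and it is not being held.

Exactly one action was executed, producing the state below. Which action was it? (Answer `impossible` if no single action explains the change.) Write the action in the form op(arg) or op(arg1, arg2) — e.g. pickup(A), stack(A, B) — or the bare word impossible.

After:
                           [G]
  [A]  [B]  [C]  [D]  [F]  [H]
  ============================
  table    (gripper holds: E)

target: towers=[A; B; C; D; F; H/G] holding=E
     unstack(G, H) → towers=[A; B; C; D; E; F; H] holding=G
         pickup(A) → towers=[B; C; D; E; F; H/G] holding=A
         pickup(E) → towers=[A; B; C; D; F; H/G] holding=E  ← match
         pickup(B) → towers=[A; C; D; E; F; H/G] holding=B
         pickup(F) → towers=[A; B; C; D; E; H/G] holding=F
         pickup(D) → towers=[A; B; C; E; F; H/G] holding=D
         pickup(C) → towers=[A; B; D; E; F; H/G] holding=C

pickup(E)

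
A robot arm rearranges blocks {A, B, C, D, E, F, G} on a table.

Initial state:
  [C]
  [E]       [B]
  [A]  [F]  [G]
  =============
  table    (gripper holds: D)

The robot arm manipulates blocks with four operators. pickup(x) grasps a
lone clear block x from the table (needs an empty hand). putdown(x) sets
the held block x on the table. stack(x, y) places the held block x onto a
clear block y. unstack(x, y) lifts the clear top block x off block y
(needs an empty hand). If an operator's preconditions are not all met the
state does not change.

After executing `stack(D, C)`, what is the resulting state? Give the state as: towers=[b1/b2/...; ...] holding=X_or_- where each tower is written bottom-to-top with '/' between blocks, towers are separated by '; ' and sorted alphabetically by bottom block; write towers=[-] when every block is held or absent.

towers=[A/E/C/D; F; G/B] holding=-

before: towers=[A/E/C; F; G/B] holding=D
pre[stack(D, C)]: holding(D) yes, clear(C) yes, D≠C yes
all met → apply stack(D, C)
after:  towers=[A/E/C/D; F; G/B] holding=-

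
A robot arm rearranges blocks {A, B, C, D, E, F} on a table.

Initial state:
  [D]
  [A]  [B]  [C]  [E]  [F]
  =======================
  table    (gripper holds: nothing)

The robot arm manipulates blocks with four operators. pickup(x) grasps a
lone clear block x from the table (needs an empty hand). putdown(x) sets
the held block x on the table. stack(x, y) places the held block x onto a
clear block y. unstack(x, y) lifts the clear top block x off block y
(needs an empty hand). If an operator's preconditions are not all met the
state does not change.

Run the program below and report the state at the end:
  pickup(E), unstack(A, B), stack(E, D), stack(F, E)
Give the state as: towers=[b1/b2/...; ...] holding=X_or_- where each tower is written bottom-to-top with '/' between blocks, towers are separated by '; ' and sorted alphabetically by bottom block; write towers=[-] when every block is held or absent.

step 1 (pickup(E)): towers=[A/D; B; C; F] holding=E
step 2 (unstack(A, B)) [no-op]: towers=[A/D; B; C; F] holding=E
step 3 (stack(E, D)): towers=[A/D/E; B; C; F] holding=-
step 4 (stack(F, E)) [no-op]: towers=[A/D/E; B; C; F] holding=-

towers=[A/D/E; B; C; F] holding=-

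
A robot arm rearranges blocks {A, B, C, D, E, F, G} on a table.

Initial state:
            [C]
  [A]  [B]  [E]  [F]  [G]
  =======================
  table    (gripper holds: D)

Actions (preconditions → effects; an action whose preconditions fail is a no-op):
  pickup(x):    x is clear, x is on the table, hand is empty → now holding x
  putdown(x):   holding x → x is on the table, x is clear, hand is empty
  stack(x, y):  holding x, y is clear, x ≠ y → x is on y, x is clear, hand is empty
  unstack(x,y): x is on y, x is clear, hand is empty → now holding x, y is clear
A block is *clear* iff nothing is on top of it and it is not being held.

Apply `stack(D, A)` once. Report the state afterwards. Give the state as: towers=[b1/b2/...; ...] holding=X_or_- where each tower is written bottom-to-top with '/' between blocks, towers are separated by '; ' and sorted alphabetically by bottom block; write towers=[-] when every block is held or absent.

before: towers=[A; B; E/C; F; G] holding=D
pre[stack(D, A)]: holding(D) ok, clear(A) ok, D≠A ok
all met → apply stack(D, A)
after:  towers=[A/D; B; E/C; F; G] holding=-

towers=[A/D; B; E/C; F; G] holding=-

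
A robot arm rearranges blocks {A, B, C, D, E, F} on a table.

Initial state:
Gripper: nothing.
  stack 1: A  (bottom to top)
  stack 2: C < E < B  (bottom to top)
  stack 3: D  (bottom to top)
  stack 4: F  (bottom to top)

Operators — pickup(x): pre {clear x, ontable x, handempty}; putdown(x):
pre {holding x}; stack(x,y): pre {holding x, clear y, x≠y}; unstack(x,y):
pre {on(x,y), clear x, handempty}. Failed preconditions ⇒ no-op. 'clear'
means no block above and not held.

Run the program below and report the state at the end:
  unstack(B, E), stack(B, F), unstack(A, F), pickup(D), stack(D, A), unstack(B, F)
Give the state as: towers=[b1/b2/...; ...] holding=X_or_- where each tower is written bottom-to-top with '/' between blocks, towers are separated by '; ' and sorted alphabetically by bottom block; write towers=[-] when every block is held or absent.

step 1 (unstack(B, E)): towers=[A; C/E; D; F] holding=B
step 2 (stack(B, F)): towers=[A; C/E; D; F/B] holding=-
step 3 (unstack(A, F)) [no-op]: towers=[A; C/E; D; F/B] holding=-
step 4 (pickup(D)): towers=[A; C/E; F/B] holding=D
step 5 (stack(D, A)): towers=[A/D; C/E; F/B] holding=-
step 6 (unstack(B, F)): towers=[A/D; C/E; F] holding=B

towers=[A/D; C/E; F] holding=B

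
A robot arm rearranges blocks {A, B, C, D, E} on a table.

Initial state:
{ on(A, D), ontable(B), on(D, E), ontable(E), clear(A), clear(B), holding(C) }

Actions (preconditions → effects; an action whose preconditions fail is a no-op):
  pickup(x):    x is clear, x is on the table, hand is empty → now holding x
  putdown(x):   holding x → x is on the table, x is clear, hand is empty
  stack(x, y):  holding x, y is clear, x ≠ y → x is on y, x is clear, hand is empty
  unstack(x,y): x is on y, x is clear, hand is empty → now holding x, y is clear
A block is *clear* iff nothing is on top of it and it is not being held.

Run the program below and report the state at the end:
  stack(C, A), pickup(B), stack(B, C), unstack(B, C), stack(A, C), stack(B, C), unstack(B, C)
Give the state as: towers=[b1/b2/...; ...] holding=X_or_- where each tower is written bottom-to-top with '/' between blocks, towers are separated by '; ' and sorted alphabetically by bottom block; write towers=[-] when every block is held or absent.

towers=[E/D/A/C] holding=B

step 1 (stack(C, A)): towers=[B; E/D/A/C] holding=-
step 2 (pickup(B)): towers=[E/D/A/C] holding=B
step 3 (stack(B, C)): towers=[E/D/A/C/B] holding=-
step 4 (unstack(B, C)): towers=[E/D/A/C] holding=B
step 5 (stack(A, C)) [no-op]: towers=[E/D/A/C] holding=B
step 6 (stack(B, C)): towers=[E/D/A/C/B] holding=-
step 7 (unstack(B, C)): towers=[E/D/A/C] holding=B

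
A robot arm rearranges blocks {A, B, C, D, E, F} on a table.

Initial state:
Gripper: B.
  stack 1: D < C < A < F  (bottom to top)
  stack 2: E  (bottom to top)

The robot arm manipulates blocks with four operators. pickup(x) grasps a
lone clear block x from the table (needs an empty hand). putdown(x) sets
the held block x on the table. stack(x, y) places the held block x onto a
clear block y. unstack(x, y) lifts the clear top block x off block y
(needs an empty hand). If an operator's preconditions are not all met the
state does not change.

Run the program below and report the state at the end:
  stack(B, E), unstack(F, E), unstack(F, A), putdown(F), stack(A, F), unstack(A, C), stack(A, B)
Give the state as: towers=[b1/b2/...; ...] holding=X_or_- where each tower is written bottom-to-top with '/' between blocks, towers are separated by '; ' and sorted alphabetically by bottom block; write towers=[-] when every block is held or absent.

step 1 (stack(B, E)): towers=[D/C/A/F; E/B] holding=-
step 2 (unstack(F, E)) [no-op]: towers=[D/C/A/F; E/B] holding=-
step 3 (unstack(F, A)): towers=[D/C/A; E/B] holding=F
step 4 (putdown(F)): towers=[D/C/A; E/B; F] holding=-
step 5 (stack(A, F)) [no-op]: towers=[D/C/A; E/B; F] holding=-
step 6 (unstack(A, C)): towers=[D/C; E/B; F] holding=A
step 7 (stack(A, B)): towers=[D/C; E/B/A; F] holding=-

towers=[D/C; E/B/A; F] holding=-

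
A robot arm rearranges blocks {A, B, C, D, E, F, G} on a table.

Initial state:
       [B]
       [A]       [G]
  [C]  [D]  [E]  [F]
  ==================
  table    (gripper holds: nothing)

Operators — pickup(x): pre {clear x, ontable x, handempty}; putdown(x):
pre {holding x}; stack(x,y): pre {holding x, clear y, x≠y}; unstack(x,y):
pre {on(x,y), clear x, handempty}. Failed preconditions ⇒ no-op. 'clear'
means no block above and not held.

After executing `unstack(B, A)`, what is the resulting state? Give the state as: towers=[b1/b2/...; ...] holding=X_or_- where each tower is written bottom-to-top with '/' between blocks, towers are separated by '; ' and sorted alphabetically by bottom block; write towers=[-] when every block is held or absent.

before: towers=[C; D/A/B; E; F/G] holding=-
pre[unstack(B, A)]: on(B,A) ok, clear(B) ok, handempty ok
all met → apply unstack(B, A)
after:  towers=[C; D/A; E; F/G] holding=B

towers=[C; D/A; E; F/G] holding=B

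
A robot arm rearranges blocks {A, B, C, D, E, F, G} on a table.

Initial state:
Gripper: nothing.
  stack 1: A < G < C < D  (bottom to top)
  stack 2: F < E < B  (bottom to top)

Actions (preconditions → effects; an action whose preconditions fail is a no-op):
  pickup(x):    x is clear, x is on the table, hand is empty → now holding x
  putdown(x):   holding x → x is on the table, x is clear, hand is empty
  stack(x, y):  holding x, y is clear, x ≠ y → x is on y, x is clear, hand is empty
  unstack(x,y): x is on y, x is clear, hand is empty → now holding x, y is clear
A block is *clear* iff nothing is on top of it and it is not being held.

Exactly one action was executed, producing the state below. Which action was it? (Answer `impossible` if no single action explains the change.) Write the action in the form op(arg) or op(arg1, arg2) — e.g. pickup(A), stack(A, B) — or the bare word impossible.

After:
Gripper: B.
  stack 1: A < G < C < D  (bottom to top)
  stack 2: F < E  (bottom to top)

target: towers=[A/G/C/D; F/E] holding=B
     unstack(B, E) → towers=[A/G/C/D; F/E] holding=B  ← match
     unstack(D, C) → towers=[A/G/C; F/E/B] holding=D

unstack(B, E)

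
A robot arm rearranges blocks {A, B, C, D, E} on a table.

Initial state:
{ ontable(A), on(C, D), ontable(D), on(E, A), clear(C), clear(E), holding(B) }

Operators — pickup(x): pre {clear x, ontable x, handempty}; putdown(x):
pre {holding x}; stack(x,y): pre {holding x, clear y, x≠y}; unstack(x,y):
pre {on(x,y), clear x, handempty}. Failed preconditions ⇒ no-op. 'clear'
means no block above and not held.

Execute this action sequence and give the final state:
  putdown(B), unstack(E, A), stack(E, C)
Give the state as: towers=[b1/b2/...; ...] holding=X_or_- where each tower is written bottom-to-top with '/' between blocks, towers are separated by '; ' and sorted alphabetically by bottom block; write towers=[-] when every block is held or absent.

towers=[A; B; D/C/E] holding=-

step 1 (putdown(B)): towers=[A/E; B; D/C] holding=-
step 2 (unstack(E, A)): towers=[A; B; D/C] holding=E
step 3 (stack(E, C)): towers=[A; B; D/C/E] holding=-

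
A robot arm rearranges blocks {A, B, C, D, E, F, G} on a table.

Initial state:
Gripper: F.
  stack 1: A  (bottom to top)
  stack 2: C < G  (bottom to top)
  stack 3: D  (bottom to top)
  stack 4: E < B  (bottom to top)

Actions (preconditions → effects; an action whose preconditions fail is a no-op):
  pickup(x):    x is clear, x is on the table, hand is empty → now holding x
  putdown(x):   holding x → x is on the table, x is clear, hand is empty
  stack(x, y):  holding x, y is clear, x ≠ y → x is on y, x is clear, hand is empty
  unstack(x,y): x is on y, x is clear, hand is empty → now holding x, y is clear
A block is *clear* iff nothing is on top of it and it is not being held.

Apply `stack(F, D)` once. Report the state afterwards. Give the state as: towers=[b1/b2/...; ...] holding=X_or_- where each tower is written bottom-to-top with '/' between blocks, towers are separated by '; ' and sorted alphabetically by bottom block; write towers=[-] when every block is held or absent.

towers=[A; C/G; D/F; E/B] holding=-

before: towers=[A; C/G; D; E/B] holding=F
pre[stack(F, D)]: holding(F) yes, clear(D) yes, F≠D yes
all met → apply stack(F, D)
after:  towers=[A; C/G; D/F; E/B] holding=-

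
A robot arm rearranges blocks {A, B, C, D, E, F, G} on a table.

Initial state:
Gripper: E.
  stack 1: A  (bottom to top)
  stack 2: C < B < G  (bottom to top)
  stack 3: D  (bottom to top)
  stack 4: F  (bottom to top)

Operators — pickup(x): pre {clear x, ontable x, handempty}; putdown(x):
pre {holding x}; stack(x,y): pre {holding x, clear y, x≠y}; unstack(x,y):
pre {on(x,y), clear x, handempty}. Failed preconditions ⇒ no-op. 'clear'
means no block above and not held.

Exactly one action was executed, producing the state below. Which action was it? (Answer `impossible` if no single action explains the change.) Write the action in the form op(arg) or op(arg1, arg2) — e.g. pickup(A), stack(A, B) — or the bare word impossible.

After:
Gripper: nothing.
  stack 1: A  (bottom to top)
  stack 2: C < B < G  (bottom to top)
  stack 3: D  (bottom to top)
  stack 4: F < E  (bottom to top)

target: towers=[A; C/B/G; D; F/E] holding=-
        putdown(E) → towers=[A; C/B/G; D; E; F] holding=-
       stack(E, F) → towers=[A; C/B/G; D; F/E] holding=-  ← match
       stack(E, G) → towers=[A; C/B/G/E; D; F] holding=-
       stack(E, D) → towers=[A; C/B/G; D/E; F] holding=-
       stack(E, A) → towers=[A/E; C/B/G; D; F] holding=-

stack(E, F)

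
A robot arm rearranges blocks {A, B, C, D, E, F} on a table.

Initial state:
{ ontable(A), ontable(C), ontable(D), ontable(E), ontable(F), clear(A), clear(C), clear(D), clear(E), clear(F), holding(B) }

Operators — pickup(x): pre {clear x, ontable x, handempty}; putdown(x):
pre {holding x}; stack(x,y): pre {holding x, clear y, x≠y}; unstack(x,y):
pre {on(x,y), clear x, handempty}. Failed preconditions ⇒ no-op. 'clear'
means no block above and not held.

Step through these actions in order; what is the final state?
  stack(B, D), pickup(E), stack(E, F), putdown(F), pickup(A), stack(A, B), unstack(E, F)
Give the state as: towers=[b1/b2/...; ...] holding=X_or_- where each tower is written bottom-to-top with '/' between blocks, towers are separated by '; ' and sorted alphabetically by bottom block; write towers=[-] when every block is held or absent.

towers=[C; D/B/A; F] holding=E

step 1 (stack(B, D)): towers=[A; C; D/B; E; F] holding=-
step 2 (pickup(E)): towers=[A; C; D/B; F] holding=E
step 3 (stack(E, F)): towers=[A; C; D/B; F/E] holding=-
step 4 (putdown(F)) [no-op]: towers=[A; C; D/B; F/E] holding=-
step 5 (pickup(A)): towers=[C; D/B; F/E] holding=A
step 6 (stack(A, B)): towers=[C; D/B/A; F/E] holding=-
step 7 (unstack(E, F)): towers=[C; D/B/A; F] holding=E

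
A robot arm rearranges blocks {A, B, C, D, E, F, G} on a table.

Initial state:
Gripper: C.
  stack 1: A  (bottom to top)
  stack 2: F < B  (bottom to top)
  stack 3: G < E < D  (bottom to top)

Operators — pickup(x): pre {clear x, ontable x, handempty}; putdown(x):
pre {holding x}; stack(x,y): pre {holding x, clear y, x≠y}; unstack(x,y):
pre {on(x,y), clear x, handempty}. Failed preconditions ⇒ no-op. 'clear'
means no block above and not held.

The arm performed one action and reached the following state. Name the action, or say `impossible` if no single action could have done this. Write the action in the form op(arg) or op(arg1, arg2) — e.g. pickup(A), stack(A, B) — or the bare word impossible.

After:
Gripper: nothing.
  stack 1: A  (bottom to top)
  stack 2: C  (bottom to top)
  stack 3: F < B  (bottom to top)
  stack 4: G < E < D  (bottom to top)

target: towers=[A; C; F/B; G/E/D] holding=-
        putdown(C) → towers=[A; C; F/B; G/E/D] holding=-  ← match
       stack(C, B) → towers=[A; F/B/C; G/E/D] holding=-
       stack(C, D) → towers=[A; F/B; G/E/D/C] holding=-
       stack(C, A) → towers=[A/C; F/B; G/E/D] holding=-

putdown(C)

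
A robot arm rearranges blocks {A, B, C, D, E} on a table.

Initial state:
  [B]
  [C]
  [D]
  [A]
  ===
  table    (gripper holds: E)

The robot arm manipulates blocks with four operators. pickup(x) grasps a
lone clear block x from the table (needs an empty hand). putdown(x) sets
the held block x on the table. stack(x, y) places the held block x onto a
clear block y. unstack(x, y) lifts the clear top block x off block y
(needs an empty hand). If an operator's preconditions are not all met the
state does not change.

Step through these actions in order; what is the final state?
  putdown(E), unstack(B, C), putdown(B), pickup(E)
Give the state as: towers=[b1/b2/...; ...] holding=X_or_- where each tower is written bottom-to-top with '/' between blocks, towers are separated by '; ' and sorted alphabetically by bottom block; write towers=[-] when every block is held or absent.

towers=[A/D/C; B] holding=E

step 1 (putdown(E)): towers=[A/D/C/B; E] holding=-
step 2 (unstack(B, C)): towers=[A/D/C; E] holding=B
step 3 (putdown(B)): towers=[A/D/C; B; E] holding=-
step 4 (pickup(E)): towers=[A/D/C; B] holding=E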